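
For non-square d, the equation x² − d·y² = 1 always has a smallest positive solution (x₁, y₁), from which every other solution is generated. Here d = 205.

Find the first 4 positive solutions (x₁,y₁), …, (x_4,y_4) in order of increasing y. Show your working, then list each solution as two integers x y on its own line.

39689 2772
3150433441 220035816
250075105640009 17466002999676
19850461732342200961 1386416385888245712

√205 → a₀=14, period (3,6,1,4,1,6,3,28); ℓ=8 even so k=7
a_0=14:  p_0=14·1+0=14,  q_0=14·0+1=1
…
a_6=6:  p_6=6·1847+1532=12614,  q_6=6·129+107=881
a_7=3:  p_7=3·12614+1847=39689,  q_7=3·881+129=2772
(x₁, y₁) = (39689, 2772);  39689² − 205·2772² = 1 ✓
(39689+2772√205)^2 = 3150433441 + 220035816√205
(39689+2772√205)^3 = 250075105640009 + 17466002999676√205
(39689+2772√205)^4 = 19850461732342200961 + 1386416385888245712√205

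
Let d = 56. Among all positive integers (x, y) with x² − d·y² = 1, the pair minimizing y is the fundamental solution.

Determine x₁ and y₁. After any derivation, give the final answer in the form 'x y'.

15 2

√56 → a₀=7, period (2,14); ℓ=2 even so k=1
k=0  a_k=7  p_k/q_k = 7/1
k=1  a_k=2  p_k/q_k = 15/2
fundamental: x₁=15, y₁=2  (since 225 − 56·4 = 1)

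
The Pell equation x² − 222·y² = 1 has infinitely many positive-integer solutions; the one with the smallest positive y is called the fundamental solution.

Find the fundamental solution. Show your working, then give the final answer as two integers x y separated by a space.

149 10

[14; 1,8,1,28] for √222; ℓ=4 ⇒ convergent index 3
k=0  a_k=14  p_k/q_k = 14/1
…
k=2  a_k=8  p_k/q_k = 134/9
k=3  a_k=1  p_k/q_k = 149/10
→ (149, 10).  Check: 149²=22201, 222·10²=22200, difference 1.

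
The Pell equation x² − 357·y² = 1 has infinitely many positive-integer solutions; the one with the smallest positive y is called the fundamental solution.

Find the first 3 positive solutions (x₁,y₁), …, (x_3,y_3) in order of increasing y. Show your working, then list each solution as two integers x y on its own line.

3401 180
23133601 1224360
157354750601 8328096540

√357 = [18; 1,8,2,8,1,36, …], period ℓ=6 (even) → k=5
i=0: a=18 ⇒ p=18, q=1
…
i=3: a=2 ⇒ p=359, q=19
i=4: a=8 ⇒ p=3042, q=161
i=5: a=1 ⇒ p=3401, q=180
→ (3401, 180).  Check: 3401²=11566801, 357·180²=11566800, difference 1.
n=2: (3401,180)∘(3401,180) = (3401·3401+357·180·180, 3401·180+180·3401) = (23133601,1224360)
n=3: (23133601,1224360)∘(3401,180) = (3401·23133601+357·180·1224360, 3401·1224360+180·23133601) = (157354750601,8328096540)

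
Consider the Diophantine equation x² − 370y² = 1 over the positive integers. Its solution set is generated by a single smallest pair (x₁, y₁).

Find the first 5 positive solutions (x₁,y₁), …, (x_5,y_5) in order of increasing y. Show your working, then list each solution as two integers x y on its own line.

√370 = [19; 4,4,38, …], period ℓ=3 (odd) → k=5
i=0: a=19 ⇒ p=19, q=1
…
i=3: a=38 ⇒ p=12503, q=650
i=4: a=4 ⇒ p=50339, q=2617
i=5: a=4 ⇒ p=213859, q=11118
(x₁, y₁) = (213859, 11118);  213859² − 370·11118² = 1 ✓
(213859+11118√370)^2 = 91471343761 + 4755368724√370
(213859+11118√370)^3 = 39123940210553539 + 2033956799880714√370
(213859+11118√370)^4 = 16734013458886067250241 + 869959934526623861928√370
(213859+11118√370)^5 = 7157438768568706971928026499 + 372097523273824548176239590√370

213859 11118
91471343761 4755368724
39123940210553539 2033956799880714
16734013458886067250241 869959934526623861928
7157438768568706971928026499 372097523273824548176239590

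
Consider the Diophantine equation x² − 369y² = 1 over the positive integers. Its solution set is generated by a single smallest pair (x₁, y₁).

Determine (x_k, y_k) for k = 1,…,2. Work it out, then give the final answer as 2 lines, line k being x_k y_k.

[19; 4,1,3,2,7,4,7,2,3,1,4,38] for √369; ℓ=12 ⇒ convergent index 11
step 0: (19, 1)  from 19·(1,0) + (0,1)
…
step 5: (6147, 320)  from 7·(826,43) + (365,19)
step 6: (25414, 1323)  from 4·(6147,320) + (826,43)
step 7: (184045, 9581)  from 7·(25414,1323) + (6147,320)
step 8: (393504, 20485)  from 2·(184045,9581) + (25414,1323)
…
step 10: (1758061, 91521)  from 1·(1364557,71036) + (393504,20485)
step 11: (8396801, 437120)  from 4·(1758061,91521) + (1364557,71036)
(x₁, y₁) = (8396801, 437120);  8396801² − 369·437120² = 1 ✓
k=2:  x_2 = 8396801·8396801+369·437120·437120 = 141012534067201,  y_2 = 8396801·437120+437120·8396801 = 7340819306240

8396801 437120
141012534067201 7340819306240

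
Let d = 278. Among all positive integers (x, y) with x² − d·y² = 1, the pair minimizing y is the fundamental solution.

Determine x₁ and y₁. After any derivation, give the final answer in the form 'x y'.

2501 150

√278 → a₀=16, period (1,2,16,2,1,32); ℓ=6 even so k=5
k=0  a_k=16  p_k/q_k = 16/1
…
k=2  a_k=2  p_k/q_k = 50/3
…
k=4  a_k=2  p_k/q_k = 1684/101
k=5  a_k=1  p_k/q_k = 2501/150
(x₁, y₁) = (2501, 150);  2501² − 278·150² = 1 ✓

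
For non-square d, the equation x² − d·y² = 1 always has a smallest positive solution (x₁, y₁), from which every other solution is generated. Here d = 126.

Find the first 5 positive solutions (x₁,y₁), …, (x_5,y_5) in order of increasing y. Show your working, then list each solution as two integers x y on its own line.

[11; 4,2,4,22] for √126; ℓ=4 ⇒ convergent index 3
a_0=11:  p_0=11·1+0=11,  q_0=11·0+1=1
a_1=4:  p_1=4·11+1=45,  q_1=4·1+0=4
a_2=2:  p_2=2·45+11=101,  q_2=2·4+1=9
a_3=4:  p_3=4·101+45=449,  q_3=4·9+4=40
(x₁, y₁) = (449, 40);  449² − 126·40² = 1 ✓
(449+40√126)^2 = 403201 + 35920√126
(449+40√126)^3 = 362074049 + 32256120√126
(449+40√126)^4 = 325142092801 + 28965959840√126
(449+40√126)^5 = 291977237261249 + 26011399680200√126

449 40
403201 35920
362074049 32256120
325142092801 28965959840
291977237261249 26011399680200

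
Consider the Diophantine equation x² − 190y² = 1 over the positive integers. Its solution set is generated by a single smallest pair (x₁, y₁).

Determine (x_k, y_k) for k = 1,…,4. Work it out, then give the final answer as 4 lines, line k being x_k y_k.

52021 3774
5412368881 392654508
563113683064981 40852560317562
58587473808034384321 4250382080167131096

d=190: √d = [13; 1,3,1,1,1,…,3,1,26] (ℓ=14, even), read p_13/q_13
a_0=13:  p_0=13·1+0=13,  q_0=13·0+1=1
a_1=1:  p_1=1·13+1=14,  q_1=1·1+0=1
…
a_4=1:  p_4=1·69+55=124,  q_4=1·5+4=9
a_5=1:  p_5=1·124+69=193,  q_5=1·9+5=14
a_6=2:  p_6=2·193+124=510,  q_6=2·14+9=37
…
a_8=2:  p_8=2·1213+510=2936,  q_8=2·88+37=213
a_9=1:  p_9=1·2936+1213=4149,  q_9=1·213+88=301
a_10=1:  p_10=1·4149+2936=7085,  q_10=1·301+213=514
…
a_12=3:  p_12=3·11234+7085=40787,  q_12=3·815+514=2959
a_13=1:  p_13=1·40787+11234=52021,  q_13=1·2959+815=3774
(x₁, y₁) = (52021, 3774);  52021² − 190·3774² = 1 ✓
k=2:  x_2 = 52021·52021+190·3774·3774 = 5412368881,  y_2 = 52021·3774+3774·52021 = 392654508
k=3:  x_3 = 52021·5412368881+190·3774·392654508 = 563113683064981,  y_3 = 52021·392654508+3774·5412368881 = 40852560317562
k=4:  x_4 = 52021·563113683064981+190·3774·40852560317562 = 58587473808034384321,  y_4 = 52021·40852560317562+3774·563113683064981 = 4250382080167131096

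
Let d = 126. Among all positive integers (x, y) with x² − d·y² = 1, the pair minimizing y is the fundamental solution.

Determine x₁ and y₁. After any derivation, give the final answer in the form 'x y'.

√126 → a₀=11, period (4,2,4,22); ℓ=4 even so k=3
step 0: (11, 1)  from 11·(1,0) + (0,1)
step 1: (45, 4)  from 4·(11,1) + (1,0)
step 2: (101, 9)  from 2·(45,4) + (11,1)
step 3: (449, 40)  from 4·(101,9) + (45,4)
fundamental: x₁=449, y₁=40  (since 201601 − 126·1600 = 1)

449 40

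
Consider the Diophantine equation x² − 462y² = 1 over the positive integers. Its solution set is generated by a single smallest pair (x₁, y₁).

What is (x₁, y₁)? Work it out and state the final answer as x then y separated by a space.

√462 = [21; 2,42, …], period ℓ=2 (even) → k=1
step 0: (21, 1)  from 21·(1,0) + (0,1)
step 1: (43, 2)  from 2·(21,1) + (1,0)
(x₁, y₁) = (43, 2);  43² − 462·2² = 1 ✓

43 2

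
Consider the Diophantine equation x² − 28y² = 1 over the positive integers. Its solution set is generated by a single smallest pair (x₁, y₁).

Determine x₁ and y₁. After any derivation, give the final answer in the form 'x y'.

d=28: √d = [5; 3,2,3,10] (ℓ=4, even), read p_3/q_3
i=0: a=5 ⇒ p=5, q=1
i=1: a=3 ⇒ p=16, q=3
i=2: a=2 ⇒ p=37, q=7
i=3: a=3 ⇒ p=127, q=24
fundamental: x₁=127, y₁=24  (since 16129 − 28·576 = 1)

127 24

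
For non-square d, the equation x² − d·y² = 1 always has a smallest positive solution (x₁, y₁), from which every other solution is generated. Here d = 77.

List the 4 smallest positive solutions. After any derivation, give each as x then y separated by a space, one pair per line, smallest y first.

351 40
246401 28080
172973151 19712120
121426905601 13837880160

[8; 1,3,2,3,1,16] for √77; ℓ=6 ⇒ convergent index 5
step 0: (8, 1)  from 8·(1,0) + (0,1)
…
step 2: (35, 4)  from 3·(9,1) + (8,1)
step 3: (79, 9)  from 2·(35,4) + (9,1)
step 4: (272, 31)  from 3·(79,9) + (35,4)
step 5: (351, 40)  from 1·(272,31) + (79,9)
(x₁, y₁) = (351, 40);  351² − 77·40² = 1 ✓
k=2:  x_2 = 351·351+77·40·40 = 246401,  y_2 = 351·40+40·351 = 28080
k=3:  x_3 = 351·246401+77·40·28080 = 172973151,  y_3 = 351·28080+40·246401 = 19712120
k=4:  x_4 = 351·172973151+77·40·19712120 = 121426905601,  y_4 = 351·19712120+40·172973151 = 13837880160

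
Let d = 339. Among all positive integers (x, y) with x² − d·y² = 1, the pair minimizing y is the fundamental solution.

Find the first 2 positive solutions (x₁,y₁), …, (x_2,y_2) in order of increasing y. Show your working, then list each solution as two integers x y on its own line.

97970 5321
19196241799 1042596740

[18; 2,2,2,1,17,1,2,2,2,36] for √339; ℓ=10 ⇒ convergent index 9
k=0  a_k=18  p_k/q_k = 18/1
k=1  a_k=2  p_k/q_k = 37/2
k=2  a_k=2  p_k/q_k = 92/5
…
k=5  a_k=17  p_k/q_k = 5542/301
…
k=8  a_k=2  p_k/q_k = 40359/2192
k=9  a_k=2  p_k/q_k = 97970/5321
fundamental: x₁=97970, y₁=5321  (since 9598120900 − 339·28313041 = 1)
k=2:  x_2 = 97970·97970+339·5321·5321 = 19196241799,  y_2 = 97970·5321+5321·97970 = 1042596740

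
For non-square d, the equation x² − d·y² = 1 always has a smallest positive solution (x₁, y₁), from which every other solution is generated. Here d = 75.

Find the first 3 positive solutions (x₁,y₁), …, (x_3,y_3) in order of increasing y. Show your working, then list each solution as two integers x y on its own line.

√75 = [8; 1,1,1,16, …], period ℓ=4 (even) → k=3
step 0: (8, 1)  from 8·(1,0) + (0,1)
…
step 2: (17, 2)  from 1·(9,1) + (8,1)
step 3: (26, 3)  from 1·(17,2) + (9,1)
(x₁, y₁) = (26, 3);  26² − 75·3² = 1 ✓
(x_2, y_2) = (26·26 + 75·3·3, 26·3 + 3·26) = (1351, 156)
(x_3, y_3) = (26·1351 + 75·3·156, 26·156 + 3·1351) = (70226, 8109)

26 3
1351 156
70226 8109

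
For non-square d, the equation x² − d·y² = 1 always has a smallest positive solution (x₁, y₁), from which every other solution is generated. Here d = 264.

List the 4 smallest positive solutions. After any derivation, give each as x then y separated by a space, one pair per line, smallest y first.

65 4
8449 520
1098305 67596
142771201 8786960

[16; 4,32] for √264; ℓ=2 ⇒ convergent index 1
a_0=16:  p_0=16·1+0=16,  q_0=16·0+1=1
a_1=4:  p_1=4·16+1=65,  q_1=4·1+0=4
→ (65, 4).  Check: 65²=4225, 264·4²=4224, difference 1.
(x_2, y_2) = (65·65 + 264·4·4, 65·4 + 4·65) = (8449, 520)
(x_3, y_3) = (65·8449 + 264·4·520, 65·520 + 4·8449) = (1098305, 67596)
(x_4, y_4) = (65·1098305 + 264·4·67596, 65·67596 + 4·1098305) = (142771201, 8786960)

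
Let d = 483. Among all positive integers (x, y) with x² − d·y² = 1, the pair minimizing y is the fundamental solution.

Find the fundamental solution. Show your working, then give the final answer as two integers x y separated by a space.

√483 = [21; 1,42, …], period ℓ=2 (even) → k=1
i=0: a=21 ⇒ p=21, q=1
i=1: a=1 ⇒ p=22, q=1
(x₁, y₁) = (22, 1);  22² − 483·1² = 1 ✓

22 1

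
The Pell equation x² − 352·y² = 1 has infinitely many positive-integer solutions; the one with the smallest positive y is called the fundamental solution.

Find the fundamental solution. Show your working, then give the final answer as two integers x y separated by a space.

[18; 1,3,5,9,5,3,1,36] for √352; ℓ=8 ⇒ convergent index 7
a_0=18:  p_0=18·1+0=18,  q_0=18·0+1=1
…
a_5=5:  p_5=5·3621+394=18499,  q_5=5·193+21=986
a_6=3:  p_6=3·18499+3621=59118,  q_6=3·986+193=3151
a_7=1:  p_7=1·59118+18499=77617,  q_7=1·3151+986=4137
(x₁, y₁) = (77617, 4137);  77617² − 352·4137² = 1 ✓

77617 4137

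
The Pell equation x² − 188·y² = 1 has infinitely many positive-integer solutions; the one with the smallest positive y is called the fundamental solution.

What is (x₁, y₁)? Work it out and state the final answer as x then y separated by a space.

√188 → a₀=13, period (1,2,2,6,2,2,1,26); ℓ=8 even so k=7
k=0  a_k=13  p_k/q_k = 13/1
k=1  a_k=1  p_k/q_k = 14/1
k=2  a_k=2  p_k/q_k = 41/3
k=3  a_k=2  p_k/q_k = 96/7
k=4  a_k=6  p_k/q_k = 617/45
…
k=6  a_k=2  p_k/q_k = 3277/239
k=7  a_k=1  p_k/q_k = 4607/336
(x₁, y₁) = (4607, 336);  4607² − 188·336² = 1 ✓

4607 336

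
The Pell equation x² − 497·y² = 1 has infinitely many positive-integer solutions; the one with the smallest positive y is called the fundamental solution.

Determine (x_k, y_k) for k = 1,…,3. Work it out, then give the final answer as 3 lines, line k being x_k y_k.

[22; 3,2,2,5,6,5,2,2,3,44] for √497; ℓ=10 ⇒ convergent index 9
k=0  a_k=22  p_k/q_k = 22/1
k=1  a_k=3  p_k/q_k = 67/3
k=2  a_k=2  p_k/q_k = 156/7
k=3  a_k=2  p_k/q_k = 379/17
k=4  a_k=5  p_k/q_k = 2051/92
…
k=7  a_k=2  p_k/q_k = 143637/6443
k=8  a_k=2  p_k/q_k = 352750/15823
k=9  a_k=3  p_k/q_k = 1201887/53912
(x₁, y₁) = (1201887, 53912);  1201887² − 497·53912² = 1 ✓
n=2: (1201887,53912)∘(1201887,53912) = (1201887·1201887+497·53912·53912, 1201887·53912+53912·1201887) = (2889064721537,129592263888)
n=3: (2889064721537,129592263888)∘(1201887,53912) = (1201887·2889064721537+497·53912·129592263888, 1201887·129592263888+53912·2889064721537) = (6944658661946678751,311510514535059400)

1201887 53912
2889064721537 129592263888
6944658661946678751 311510514535059400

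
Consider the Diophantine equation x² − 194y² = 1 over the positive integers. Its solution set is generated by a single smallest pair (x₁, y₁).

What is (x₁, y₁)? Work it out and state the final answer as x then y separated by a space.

√194 → a₀=13, period (1,12,1,26); ℓ=4 even so k=3
a_0=13:  p_0=13·1+0=13,  q_0=13·0+1=1
…
a_2=12:  p_2=12·14+13=181,  q_2=12·1+1=13
a_3=1:  p_3=1·181+14=195,  q_3=1·13+1=14
→ (195, 14).  Check: 195²=38025, 194·14²=38024, difference 1.

195 14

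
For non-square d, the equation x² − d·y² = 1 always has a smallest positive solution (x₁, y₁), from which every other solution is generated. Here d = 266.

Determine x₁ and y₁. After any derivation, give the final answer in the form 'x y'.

685 42

[16; 3,4,3,32] for √266; ℓ=4 ⇒ convergent index 3
step 0: (16, 1)  from 16·(1,0) + (0,1)
step 1: (49, 3)  from 3·(16,1) + (1,0)
step 2: (212, 13)  from 4·(49,3) + (16,1)
step 3: (685, 42)  from 3·(212,13) + (49,3)
(x₁, y₁) = (685, 42);  685² − 266·42² = 1 ✓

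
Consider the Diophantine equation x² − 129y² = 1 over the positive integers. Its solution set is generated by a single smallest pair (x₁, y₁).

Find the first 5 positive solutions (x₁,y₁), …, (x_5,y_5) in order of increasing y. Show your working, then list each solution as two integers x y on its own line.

16855 1484
568182049 50025640
19153416854935 1686364322916
645661681611676801 56847341275472720
21765255267976208106775 1916323872709821068284

d=129: √d = [11; 2,1,3,1,6,1,3,1,2,22] (ℓ=10, even), read p_9/q_9
k=0  a_k=11  p_k/q_k = 11/1
…
k=2  a_k=1  p_k/q_k = 34/3
k=3  a_k=3  p_k/q_k = 125/11
k=4  a_k=1  p_k/q_k = 159/14
k=5  a_k=6  p_k/q_k = 1079/95
k=6  a_k=1  p_k/q_k = 1238/109
…
k=8  a_k=1  p_k/q_k = 6031/531
k=9  a_k=2  p_k/q_k = 16855/1484
fundamental: x₁=16855, y₁=1484  (since 284091025 − 129·2202256 = 1)
k=2:  x_2 = 16855·16855+129·1484·1484 = 568182049,  y_2 = 16855·1484+1484·16855 = 50025640
k=3:  x_3 = 16855·568182049+129·1484·50025640 = 19153416854935,  y_3 = 16855·50025640+1484·568182049 = 1686364322916
k=4:  x_4 = 16855·19153416854935+129·1484·1686364322916 = 645661681611676801,  y_4 = 16855·1686364322916+1484·19153416854935 = 56847341275472720
k=5:  x_5 = 16855·645661681611676801+129·1484·56847341275472720 = 21765255267976208106775,  y_5 = 16855·56847341275472720+1484·645661681611676801 = 1916323872709821068284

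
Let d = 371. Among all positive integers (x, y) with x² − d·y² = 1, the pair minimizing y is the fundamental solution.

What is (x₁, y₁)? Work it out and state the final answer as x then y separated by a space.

√371 → a₀=19, period (3,1,4,1,3,38); ℓ=6 even so k=5
i=0: a=19 ⇒ p=19, q=1
…
i=4: a=1 ⇒ p=443, q=23
i=5: a=3 ⇒ p=1695, q=88
→ (1695, 88).  Check: 1695²=2873025, 371·88²=2873024, difference 1.

1695 88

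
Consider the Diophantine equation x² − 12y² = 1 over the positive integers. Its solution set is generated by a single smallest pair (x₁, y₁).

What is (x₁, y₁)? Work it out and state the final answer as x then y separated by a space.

√12 → a₀=3, period (2,6); ℓ=2 even so k=1
step 0: (3, 1)  from 3·(1,0) + (0,1)
step 1: (7, 2)  from 2·(3,1) + (1,0)
fundamental: x₁=7, y₁=2  (since 49 − 12·4 = 1)

7 2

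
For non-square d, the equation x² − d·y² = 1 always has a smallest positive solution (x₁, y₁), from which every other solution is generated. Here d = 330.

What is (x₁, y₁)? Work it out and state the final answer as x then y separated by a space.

[18; 6,36] for √330; ℓ=2 ⇒ convergent index 1
step 0: (18, 1)  from 18·(1,0) + (0,1)
step 1: (109, 6)  from 6·(18,1) + (1,0)
(x₁, y₁) = (109, 6);  109² − 330·6² = 1 ✓

109 6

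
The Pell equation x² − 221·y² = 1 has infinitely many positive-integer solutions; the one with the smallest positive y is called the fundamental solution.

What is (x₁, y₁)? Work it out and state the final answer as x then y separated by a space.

1665 112

√221 → a₀=14, period (1,6,2,6,1,28); ℓ=6 even so k=5
step 0: (14, 1)  from 14·(1,0) + (0,1)
…
step 4: (1442, 97)  from 6·(223,15) + (104,7)
step 5: (1665, 112)  from 1·(1442,97) + (223,15)
fundamental: x₁=1665, y₁=112  (since 2772225 − 221·12544 = 1)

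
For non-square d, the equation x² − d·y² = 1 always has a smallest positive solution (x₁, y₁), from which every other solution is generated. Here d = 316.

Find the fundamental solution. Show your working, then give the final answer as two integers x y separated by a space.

[17; 1,3,2,8,2,3,1,34] for √316; ℓ=8 ⇒ convergent index 7
step 0: (17, 1)  from 17·(1,0) + (0,1)
step 1: (18, 1)  from 1·(17,1) + (1,0)
…
step 5: (2862, 161)  from 2·(1351,76) + (160,9)
step 6: (9937, 559)  from 3·(2862,161) + (1351,76)
step 7: (12799, 720)  from 1·(9937,559) + (2862,161)
→ (12799, 720).  Check: 12799²=163814401, 316·720²=163814400, difference 1.

12799 720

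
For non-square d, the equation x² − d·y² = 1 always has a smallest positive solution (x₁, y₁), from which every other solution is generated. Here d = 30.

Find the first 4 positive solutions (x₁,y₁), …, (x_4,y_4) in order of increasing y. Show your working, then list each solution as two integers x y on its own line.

11 2
241 44
5291 966
116161 21208

d=30: √d = [5; 2,10] (ℓ=2, even), read p_1/q_1
step 0: (5, 1)  from 5·(1,0) + (0,1)
step 1: (11, 2)  from 2·(5,1) + (1,0)
→ (11, 2).  Check: 11²=121, 30·2²=120, difference 1.
k=2:  x_2 = 11·11+30·2·2 = 241,  y_2 = 11·2+2·11 = 44
k=3:  x_3 = 11·241+30·2·44 = 5291,  y_3 = 11·44+2·241 = 966
k=4:  x_4 = 11·5291+30·2·966 = 116161,  y_4 = 11·966+2·5291 = 21208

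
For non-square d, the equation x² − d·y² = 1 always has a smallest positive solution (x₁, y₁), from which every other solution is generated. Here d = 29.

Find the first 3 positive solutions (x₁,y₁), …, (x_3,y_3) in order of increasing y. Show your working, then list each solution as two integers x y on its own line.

[5; 2,1,1,2,10] for √29; ℓ=5 ⇒ convergent index 9
step 0: (5, 1)  from 5·(1,0) + (0,1)
step 1: (11, 2)  from 2·(5,1) + (1,0)
step 2: (16, 3)  from 1·(11,2) + (5,1)
step 3: (27, 5)  from 1·(16,3) + (11,2)
step 4: (70, 13)  from 2·(27,5) + (16,3)
step 5: (727, 135)  from 10·(70,13) + (27,5)
step 6: (1524, 283)  from 2·(727,135) + (70,13)
…
step 8: (3775, 701)  from 1·(2251,418) + (1524,283)
step 9: (9801, 1820)  from 2·(3775,701) + (2251,418)
fundamental: x₁=9801, y₁=1820  (since 96059601 − 29·3312400 = 1)
(9801+1820√29)^2 = 192119201 + 35675640√29
(9801+1820√29)^3 = 3765920568201 + 699313893460√29

9801 1820
192119201 35675640
3765920568201 699313893460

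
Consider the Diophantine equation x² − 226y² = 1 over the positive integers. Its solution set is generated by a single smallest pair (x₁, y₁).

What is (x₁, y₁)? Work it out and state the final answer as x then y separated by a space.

√226 → a₀=15, period (30); ℓ=1 odd so k=1
a_0=15:  p_0=15·1+0=15,  q_0=15·0+1=1
a_1=30:  p_1=30·15+1=451,  q_1=30·1+0=30
(x₁, y₁) = (451, 30);  451² − 226·30² = 1 ✓

451 30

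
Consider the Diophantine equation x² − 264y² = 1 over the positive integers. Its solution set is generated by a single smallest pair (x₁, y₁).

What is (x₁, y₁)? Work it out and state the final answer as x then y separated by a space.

65 4

√264 → a₀=16, period (4,32); ℓ=2 even so k=1
a_0=16:  p_0=16·1+0=16,  q_0=16·0+1=1
a_1=4:  p_1=4·16+1=65,  q_1=4·1+0=4
fundamental: x₁=65, y₁=4  (since 4225 − 264·16 = 1)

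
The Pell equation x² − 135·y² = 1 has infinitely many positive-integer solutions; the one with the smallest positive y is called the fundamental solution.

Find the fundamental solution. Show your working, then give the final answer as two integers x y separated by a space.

244 21

√135 → a₀=11, period (1,1,1,1,1,1,1,22); ℓ=8 even so k=7
step 0: (11, 1)  from 11·(1,0) + (0,1)
…
step 6: (151, 13)  from 1·(93,8) + (58,5)
step 7: (244, 21)  from 1·(151,13) + (93,8)
→ (244, 21).  Check: 244²=59536, 135·21²=59535, difference 1.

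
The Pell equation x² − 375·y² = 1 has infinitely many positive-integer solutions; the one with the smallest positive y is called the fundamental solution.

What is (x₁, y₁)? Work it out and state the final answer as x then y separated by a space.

d=375: √d = [19; 2,1,2,1,5,1,2,1,2,38] (ℓ=10, even), read p_9/q_9
step 0: (19, 1)  from 19·(1,0) + (0,1)
…
step 2: (58, 3)  from 1·(39,2) + (19,1)
step 3: (155, 8)  from 2·(58,3) + (39,2)
step 4: (213, 11)  from 1·(155,8) + (58,3)
step 5: (1220, 63)  from 5·(213,11) + (155,8)
…
step 8: (5519, 285)  from 1·(4086,211) + (1433,74)
step 9: (15124, 781)  from 2·(5519,285) + (4086,211)
→ (15124, 781).  Check: 15124²=228735376, 375·781²=228735375, difference 1.

15124 781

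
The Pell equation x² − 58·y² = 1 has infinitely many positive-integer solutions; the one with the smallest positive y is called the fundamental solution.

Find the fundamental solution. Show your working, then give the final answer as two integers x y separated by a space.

[7; 1,1,1,1,1,1,14] for √58; ℓ=7 ⇒ convergent index 13
step 0: (7, 1)  from 7·(1,0) + (0,1)
…
step 5: (61, 8)  from 1·(38,5) + (23,3)
…
step 7: (1447, 190)  from 14·(99,13) + (61,8)
step 8: (1546, 203)  from 1·(1447,190) + (99,13)
step 9: (2993, 393)  from 1·(1546,203) + (1447,190)
step 10: (4539, 596)  from 1·(2993,393) + (1546,203)
step 11: (7532, 989)  from 1·(4539,596) + (2993,393)
step 12: (12071, 1585)  from 1·(7532,989) + (4539,596)
step 13: (19603, 2574)  from 1·(12071,1585) + (7532,989)
→ (19603, 2574).  Check: 19603²=384277609, 58·2574²=384277608, difference 1.

19603 2574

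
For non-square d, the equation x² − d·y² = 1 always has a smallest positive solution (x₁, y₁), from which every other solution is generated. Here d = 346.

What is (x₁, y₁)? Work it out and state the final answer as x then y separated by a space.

17299 930

[18; 1,1,1,1,36] for √346; ℓ=5 ⇒ convergent index 9
k=0  a_k=18  p_k/q_k = 18/1
k=1  a_k=1  p_k/q_k = 19/1
…
k=3  a_k=1  p_k/q_k = 56/3
k=4  a_k=1  p_k/q_k = 93/5
…
k=7  a_k=1  p_k/q_k = 6901/371
k=8  a_k=1  p_k/q_k = 10398/559
k=9  a_k=1  p_k/q_k = 17299/930
fundamental: x₁=17299, y₁=930  (since 299255401 − 346·864900 = 1)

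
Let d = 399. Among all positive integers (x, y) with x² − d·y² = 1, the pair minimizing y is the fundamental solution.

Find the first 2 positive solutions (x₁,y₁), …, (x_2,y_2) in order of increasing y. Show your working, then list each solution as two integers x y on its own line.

√399 = [19; 1,38, …], period ℓ=2 (even) → k=1
a_0=19:  p_0=19·1+0=19,  q_0=19·0+1=1
a_1=1:  p_1=1·19+1=20,  q_1=1·1+0=1
→ (20, 1).  Check: 20²=400, 399·1²=399, difference 1.
k=2:  x_2 = 20·20+399·1·1 = 799,  y_2 = 20·1+1·20 = 40

20 1
799 40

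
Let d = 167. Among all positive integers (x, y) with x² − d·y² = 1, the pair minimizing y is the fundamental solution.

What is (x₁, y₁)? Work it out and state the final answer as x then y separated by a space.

168 13

d=167: √d = [12; 1,11,1,24] (ℓ=4, even), read p_3/q_3
step 0: (12, 1)  from 12·(1,0) + (0,1)
step 1: (13, 1)  from 1·(12,1) + (1,0)
step 2: (155, 12)  from 11·(13,1) + (12,1)
step 3: (168, 13)  from 1·(155,12) + (13,1)
(x₁, y₁) = (168, 13);  168² − 167·13² = 1 ✓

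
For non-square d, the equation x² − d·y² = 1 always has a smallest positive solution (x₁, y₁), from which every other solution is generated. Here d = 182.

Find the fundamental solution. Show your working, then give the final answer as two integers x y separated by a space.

[13; 2,26] for √182; ℓ=2 ⇒ convergent index 1
k=0  a_k=13  p_k/q_k = 13/1
k=1  a_k=2  p_k/q_k = 27/2
(x₁, y₁) = (27, 2);  27² − 182·2² = 1 ✓

27 2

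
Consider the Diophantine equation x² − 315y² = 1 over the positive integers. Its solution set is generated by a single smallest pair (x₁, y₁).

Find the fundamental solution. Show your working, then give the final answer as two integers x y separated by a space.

d=315: √d = [17; 1,2,1,34] (ℓ=4, even), read p_3/q_3
a_0=17:  p_0=17·1+0=17,  q_0=17·0+1=1
…
a_2=2:  p_2=2·18+17=53,  q_2=2·1+1=3
a_3=1:  p_3=1·53+18=71,  q_3=1·3+1=4
(x₁, y₁) = (71, 4);  71² − 315·4² = 1 ✓

71 4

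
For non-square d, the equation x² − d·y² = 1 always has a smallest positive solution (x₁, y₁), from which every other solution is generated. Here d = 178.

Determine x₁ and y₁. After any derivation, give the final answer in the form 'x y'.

1601 120

d=178: √d = [13; 2,1,12,1,2,26] (ℓ=6, even), read p_5/q_5
a_0=13:  p_0=13·1+0=13,  q_0=13·0+1=1
a_1=2:  p_1=2·13+1=27,  q_1=2·1+0=2
a_2=1:  p_2=1·27+13=40,  q_2=1·2+1=3
a_3=12:  p_3=12·40+27=507,  q_3=12·3+2=38
a_4=1:  p_4=1·507+40=547,  q_4=1·38+3=41
a_5=2:  p_5=2·547+507=1601,  q_5=2·41+38=120
(x₁, y₁) = (1601, 120);  1601² − 178·120² = 1 ✓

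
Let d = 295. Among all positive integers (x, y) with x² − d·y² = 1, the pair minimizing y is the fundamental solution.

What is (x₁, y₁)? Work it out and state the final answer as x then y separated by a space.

2024999 117900

d=295: √d = [17; 5,1,2,3,2,6,2,3,2,1,5,34] (ℓ=12, even), read p_11/q_11
k=0  a_k=17  p_k/q_k = 17/1
k=1  a_k=5  p_k/q_k = 86/5
k=2  a_k=1  p_k/q_k = 103/6
…
k=5  a_k=2  p_k/q_k = 2250/131
k=6  a_k=6  p_k/q_k = 14479/843
…
k=10  a_k=1  p_k/q_k = 355517/20699
k=11  a_k=5  p_k/q_k = 2024999/117900
→ (2024999, 117900).  Check: 2024999²=4100620950001, 295·117900²=4100620950000, difference 1.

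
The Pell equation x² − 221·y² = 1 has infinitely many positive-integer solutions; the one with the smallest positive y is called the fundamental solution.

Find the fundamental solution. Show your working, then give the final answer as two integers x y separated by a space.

1665 112

√221 = [14; 1,6,2,6,1,28, …], period ℓ=6 (even) → k=5
a_0=14:  p_0=14·1+0=14,  q_0=14·0+1=1
a_1=1:  p_1=1·14+1=15,  q_1=1·1+0=1
…
a_3=2:  p_3=2·104+15=223,  q_3=2·7+1=15
a_4=6:  p_4=6·223+104=1442,  q_4=6·15+7=97
a_5=1:  p_5=1·1442+223=1665,  q_5=1·97+15=112
(x₁, y₁) = (1665, 112);  1665² − 221·112² = 1 ✓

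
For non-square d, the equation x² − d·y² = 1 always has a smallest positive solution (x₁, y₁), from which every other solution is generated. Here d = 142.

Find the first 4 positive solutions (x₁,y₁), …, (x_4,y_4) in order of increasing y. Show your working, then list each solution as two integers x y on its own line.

143 12
40897 3432
11696399 981540
3345129217 280717008

√142 = [11; 1,10,1,22, …], period ℓ=4 (even) → k=3
i=0: a=11 ⇒ p=11, q=1
i=1: a=1 ⇒ p=12, q=1
i=2: a=10 ⇒ p=131, q=11
i=3: a=1 ⇒ p=143, q=12
(x₁, y₁) = (143, 12);  143² − 142·12² = 1 ✓
(143+12√142)^2 = 40897 + 3432√142
(143+12√142)^3 = 11696399 + 981540√142
(143+12√142)^4 = 3345129217 + 280717008√142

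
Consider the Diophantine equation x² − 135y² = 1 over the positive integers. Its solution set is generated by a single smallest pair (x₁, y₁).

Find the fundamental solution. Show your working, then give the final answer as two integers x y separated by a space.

d=135: √d = [11; 1,1,1,1,1,1,1,22] (ℓ=8, even), read p_7/q_7
a_0=11:  p_0=11·1+0=11,  q_0=11·0+1=1
…
a_2=1:  p_2=1·12+11=23,  q_2=1·1+1=2
a_3=1:  p_3=1·23+12=35,  q_3=1·2+1=3
a_4=1:  p_4=1·35+23=58,  q_4=1·3+2=5
a_5=1:  p_5=1·58+35=93,  q_5=1·5+3=8
a_6=1:  p_6=1·93+58=151,  q_6=1·8+5=13
a_7=1:  p_7=1·151+93=244,  q_7=1·13+8=21
fundamental: x₁=244, y₁=21  (since 59536 − 135·441 = 1)

244 21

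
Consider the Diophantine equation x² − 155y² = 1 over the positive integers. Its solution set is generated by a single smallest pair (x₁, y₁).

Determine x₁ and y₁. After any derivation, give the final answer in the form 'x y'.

√155 → a₀=12, period (2,4,2,24); ℓ=4 even so k=3
step 0: (12, 1)  from 12·(1,0) + (0,1)
…
step 2: (112, 9)  from 4·(25,2) + (12,1)
step 3: (249, 20)  from 2·(112,9) + (25,2)
fundamental: x₁=249, y₁=20  (since 62001 − 155·400 = 1)

249 20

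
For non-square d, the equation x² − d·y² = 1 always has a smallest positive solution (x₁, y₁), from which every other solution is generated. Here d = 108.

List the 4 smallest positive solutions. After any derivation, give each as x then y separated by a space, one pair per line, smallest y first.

1351 130
3650401 351260
9863382151 949104390
26650854921601 2564479710520

d=108: √d = [10; 2,1,1,4,1,1,2,20] (ℓ=8, even), read p_7/q_7
step 0: (10, 1)  from 10·(1,0) + (0,1)
…
step 2: (31, 3)  from 1·(21,2) + (10,1)
…
step 4: (239, 23)  from 4·(52,5) + (31,3)
…
step 6: (530, 51)  from 1·(291,28) + (239,23)
step 7: (1351, 130)  from 2·(530,51) + (291,28)
→ (1351, 130).  Check: 1351²=1825201, 108·130²=1825200, difference 1.
k=2:  x_2 = 1351·1351+108·130·130 = 3650401,  y_2 = 1351·130+130·1351 = 351260
k=3:  x_3 = 1351·3650401+108·130·351260 = 9863382151,  y_3 = 1351·351260+130·3650401 = 949104390
k=4:  x_4 = 1351·9863382151+108·130·949104390 = 26650854921601,  y_4 = 1351·949104390+130·9863382151 = 2564479710520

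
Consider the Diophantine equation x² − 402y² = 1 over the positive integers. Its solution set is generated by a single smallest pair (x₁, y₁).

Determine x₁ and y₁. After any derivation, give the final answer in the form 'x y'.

401 20

[20; 20,40] for √402; ℓ=2 ⇒ convergent index 1
i=0: a=20 ⇒ p=20, q=1
i=1: a=20 ⇒ p=401, q=20
(x₁, y₁) = (401, 20);  401² − 402·20² = 1 ✓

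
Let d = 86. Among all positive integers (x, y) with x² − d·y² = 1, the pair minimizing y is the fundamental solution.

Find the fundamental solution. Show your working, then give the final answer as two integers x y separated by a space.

10405 1122

d=86: √d = [9; 3,1,1,1,8,1,1,1,3,18] (ℓ=10, even), read p_9/q_9
i=0: a=9 ⇒ p=9, q=1
…
i=7: a=1 ⇒ p=1864, q=201
i=8: a=1 ⇒ p=2847, q=307
i=9: a=3 ⇒ p=10405, q=1122
(x₁, y₁) = (10405, 1122);  10405² − 86·1122² = 1 ✓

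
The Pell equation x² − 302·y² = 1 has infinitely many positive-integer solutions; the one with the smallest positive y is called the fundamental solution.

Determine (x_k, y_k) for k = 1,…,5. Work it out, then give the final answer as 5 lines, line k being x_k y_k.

d=302: √d = [17; 2,1,1,1,4,…,1,2,34] (ℓ=16, even), read p_15/q_15
i=0: a=17 ⇒ p=17, q=1
i=1: a=2 ⇒ p=35, q=2
…
i=3: a=1 ⇒ p=87, q=5
…
i=5: a=4 ⇒ p=643, q=37
i=6: a=2 ⇒ p=1425, q=82
i=7: a=1 ⇒ p=2068, q=119
i=8: a=16 ⇒ p=34513, q=1986
i=9: a=1 ⇒ p=36581, q=2105
i=10: a=2 ⇒ p=107675, q=6196
i=11: a=4 ⇒ p=467281, q=26889
i=12: a=1 ⇒ p=574956, q=33085
i=13: a=1 ⇒ p=1042237, q=59974
i=14: a=1 ⇒ p=1617193, q=93059
i=15: a=2 ⇒ p=4276623, q=246092
fundamental: x₁=4276623, y₁=246092  (since 18289504284129 − 302·60561272464 = 1)
n=2: (4276623,246092)∘(4276623,246092) = (4276623·4276623+302·246092·246092, 4276623·246092+246092·4276623) = (36579008568257,2104885414632)
n=3: (36579008568257,2104885414632)∘(4276623,246092) = (4276623·36579008568257+302·246092·2104885414632, 4276623·2104885414632+246092·36579008568257) = (312869258720405635599,18003602753159249380)
n=4: (312869258720405635599,18003602753159249380)∘(4276623,246092) = (4276623·312869258720405635599+302·246092·18003602753159249380, 4276623·18003602753159249380+246092·312869258720405635599) = (2676047735673238042056036097,153989243234046232237072848)
n=5: (2676047735673238042056036097,153989243234046232237072848)∘(4276623,246092) = (4276623·2676047735673238042056036097+302·246092·153989243234046232237072848, 4276623·153989243234046232237072848+246092·2676047735673238042056036097) = (22888894590955867721004902116885263,1317107878734614996094061229615228)

4276623 246092
36579008568257 2104885414632
312869258720405635599 18003602753159249380
2676047735673238042056036097 153989243234046232237072848
22888894590955867721004902116885263 1317107878734614996094061229615228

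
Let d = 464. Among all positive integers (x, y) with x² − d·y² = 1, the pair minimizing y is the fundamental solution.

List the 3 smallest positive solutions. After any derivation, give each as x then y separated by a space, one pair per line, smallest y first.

[21; 1,1,5,1,1,1,5,1,1,42] for √464; ℓ=10 ⇒ convergent index 9
a_0=21:  p_0=21·1+0=21,  q_0=21·0+1=1
…
a_3=5:  p_3=5·43+22=237,  q_3=5·2+1=11
…
a_5=1:  p_5=1·280+237=517,  q_5=1·13+11=24
a_6=1:  p_6=1·517+280=797,  q_6=1·24+13=37
…
a_8=1:  p_8=1·4502+797=5299,  q_8=1·209+37=246
a_9=1:  p_9=1·5299+4502=9801,  q_9=1·246+209=455
(x₁, y₁) = (9801, 455);  9801² − 464·455² = 1 ✓
k=2:  x_2 = 9801·9801+464·455·455 = 192119201,  y_2 = 9801·455+455·9801 = 8918910
k=3:  x_3 = 9801·192119201+464·455·8918910 = 3765920568201,  y_3 = 9801·8918910+455·192119201 = 174828473365

9801 455
192119201 8918910
3765920568201 174828473365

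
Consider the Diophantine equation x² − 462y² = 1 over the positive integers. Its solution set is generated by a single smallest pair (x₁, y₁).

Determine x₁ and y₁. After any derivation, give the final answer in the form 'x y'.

√462 = [21; 2,42, …], period ℓ=2 (even) → k=1
i=0: a=21 ⇒ p=21, q=1
i=1: a=2 ⇒ p=43, q=2
fundamental: x₁=43, y₁=2  (since 1849 − 462·4 = 1)

43 2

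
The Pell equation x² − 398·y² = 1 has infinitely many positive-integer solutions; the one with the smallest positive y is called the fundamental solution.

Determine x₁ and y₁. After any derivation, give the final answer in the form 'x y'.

399 20

√398 → a₀=19, period (1,18,1,38); ℓ=4 even so k=3
i=0: a=19 ⇒ p=19, q=1
…
i=2: a=18 ⇒ p=379, q=19
i=3: a=1 ⇒ p=399, q=20
→ (399, 20).  Check: 399²=159201, 398·20²=159200, difference 1.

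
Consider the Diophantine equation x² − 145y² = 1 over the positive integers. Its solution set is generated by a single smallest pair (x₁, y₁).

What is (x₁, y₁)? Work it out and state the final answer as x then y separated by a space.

[12; 24] for √145; ℓ=1 ⇒ convergent index 1
a_0=12:  p_0=12·1+0=12,  q_0=12·0+1=1
a_1=24:  p_1=24·12+1=289,  q_1=24·1+0=24
→ (289, 24).  Check: 289²=83521, 145·24²=83520, difference 1.

289 24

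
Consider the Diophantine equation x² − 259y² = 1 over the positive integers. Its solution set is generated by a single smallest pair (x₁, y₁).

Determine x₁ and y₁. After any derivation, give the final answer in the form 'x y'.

√259 → a₀=16, period (10,1,2,3,4,3,2,1,10,32); ℓ=10 even so k=9
k=0  a_k=16  p_k/q_k = 16/1
k=1  a_k=10  p_k/q_k = 161/10
k=2  a_k=1  p_k/q_k = 177/11
k=3  a_k=2  p_k/q_k = 515/32
…
k=5  a_k=4  p_k/q_k = 7403/460
k=6  a_k=3  p_k/q_k = 23931/1487
…
k=8  a_k=1  p_k/q_k = 79196/4921
k=9  a_k=10  p_k/q_k = 847225/52644
→ (847225, 52644).  Check: 847225²=717790200625, 259·52644²=717790200624, difference 1.

847225 52644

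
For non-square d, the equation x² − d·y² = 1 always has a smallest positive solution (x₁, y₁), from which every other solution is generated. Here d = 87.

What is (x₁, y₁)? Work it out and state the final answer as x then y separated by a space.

√87 → a₀=9, period (3,18); ℓ=2 even so k=1
k=0  a_k=9  p_k/q_k = 9/1
k=1  a_k=3  p_k/q_k = 28/3
→ (28, 3).  Check: 28²=784, 87·3²=783, difference 1.

28 3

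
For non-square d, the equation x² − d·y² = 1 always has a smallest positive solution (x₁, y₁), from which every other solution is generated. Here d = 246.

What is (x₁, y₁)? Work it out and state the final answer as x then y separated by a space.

88805 5662

[15; 1,2,5,1,14,1,5,2,1,30] for √246; ℓ=10 ⇒ convergent index 9
k=0  a_k=15  p_k/q_k = 15/1
k=1  a_k=1  p_k/q_k = 16/1
…
k=3  a_k=5  p_k/q_k = 251/16
k=4  a_k=1  p_k/q_k = 298/19
k=5  a_k=14  p_k/q_k = 4423/282
…
k=7  a_k=5  p_k/q_k = 28028/1787
k=8  a_k=2  p_k/q_k = 60777/3875
k=9  a_k=1  p_k/q_k = 88805/5662
(x₁, y₁) = (88805, 5662);  88805² − 246·5662² = 1 ✓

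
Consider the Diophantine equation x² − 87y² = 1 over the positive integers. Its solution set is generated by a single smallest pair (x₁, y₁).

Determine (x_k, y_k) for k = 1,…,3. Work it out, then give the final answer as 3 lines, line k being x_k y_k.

28 3
1567 168
87724 9405

d=87: √d = [9; 3,18] (ℓ=2, even), read p_1/q_1
a_0=9:  p_0=9·1+0=9,  q_0=9·0+1=1
a_1=3:  p_1=3·9+1=28,  q_1=3·1+0=3
(x₁, y₁) = (28, 3);  28² − 87·3² = 1 ✓
k=2:  x_2 = 28·28+87·3·3 = 1567,  y_2 = 28·3+3·28 = 168
k=3:  x_3 = 28·1567+87·3·168 = 87724,  y_3 = 28·168+3·1567 = 9405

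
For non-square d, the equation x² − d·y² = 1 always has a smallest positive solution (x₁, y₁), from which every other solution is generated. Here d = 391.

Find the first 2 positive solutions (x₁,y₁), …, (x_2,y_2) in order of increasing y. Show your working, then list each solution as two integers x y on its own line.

7338680 371133
107712448284799 5447252648880

d=391: √d = [19; 1,3,2,2,1,…,3,1,38] (ℓ=16, even), read p_15/q_15
i=0: a=19 ⇒ p=19, q=1
i=1: a=1 ⇒ p=20, q=1
i=2: a=3 ⇒ p=79, q=4
…
i=4: a=2 ⇒ p=435, q=22
…
i=6: a=1 ⇒ p=1048, q=53
…
i=11: a=1 ⇒ p=268013, q=13554
i=12: a=2 ⇒ p=696292, q=35213
…
i=14: a=3 ⇒ p=5678083, q=287153
i=15: a=1 ⇒ p=7338680, q=371133
fundamental: x₁=7338680, y₁=371133  (since 53856224142400 − 391·137739703689 = 1)
k=2:  x_2 = 7338680·7338680+391·371133·371133 = 107712448284799,  y_2 = 7338680·371133+371133·7338680 = 5447252648880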